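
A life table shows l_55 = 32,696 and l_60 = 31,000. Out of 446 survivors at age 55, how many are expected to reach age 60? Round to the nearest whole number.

The relevant probability is 31,000/32,696 = 0.948128.
Expected number = 446 × 0.948128 = 423.

423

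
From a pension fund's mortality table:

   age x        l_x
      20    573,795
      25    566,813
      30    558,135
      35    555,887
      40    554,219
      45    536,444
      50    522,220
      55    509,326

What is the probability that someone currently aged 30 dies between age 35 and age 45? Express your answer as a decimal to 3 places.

0.035

We want 5|10q30 = (l_35 − l_45)/l_30.
This is the probability of reaching 35 but not 45, conditional on being alive at 30: (l_35 − l_45) / l_30.
= (555,887 − 536,444) / 558,135 = 19,443 / 558,135 = 0.034836.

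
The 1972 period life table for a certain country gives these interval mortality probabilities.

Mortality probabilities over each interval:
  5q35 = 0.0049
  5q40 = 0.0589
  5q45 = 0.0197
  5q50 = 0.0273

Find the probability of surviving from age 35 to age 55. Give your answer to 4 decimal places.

The overall survival probability is (1 − 0.0049) × (1 − 0.0589) × (1 − 0.0197) × (1 − 0.0273).
= 0.9951 × 0.9411 × 0.9803 × 0.9727 = 0.892977.

0.8930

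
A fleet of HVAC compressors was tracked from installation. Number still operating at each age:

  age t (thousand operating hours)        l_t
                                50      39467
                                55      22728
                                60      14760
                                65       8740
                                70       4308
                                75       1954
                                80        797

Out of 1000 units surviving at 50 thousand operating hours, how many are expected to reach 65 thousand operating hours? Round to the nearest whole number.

The relevant probability is 8740/39467 = 0.221451.
Expected number = 1000 × 0.221451 = 221.

221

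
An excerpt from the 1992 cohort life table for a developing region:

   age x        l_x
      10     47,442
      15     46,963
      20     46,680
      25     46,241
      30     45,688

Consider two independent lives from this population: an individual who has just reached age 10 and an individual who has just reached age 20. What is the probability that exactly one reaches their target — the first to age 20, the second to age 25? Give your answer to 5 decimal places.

0.02516

p₁ = l_20/l_10 = 46,680/47,442 = 0.983938; p₂ = l_25/l_20 = 46,241/46,680 = 0.990596.
P(exactly one) = p₁(1−p₂) + (1−p₁)p₂ = 0.009253 + 0.015911 = 0.025164.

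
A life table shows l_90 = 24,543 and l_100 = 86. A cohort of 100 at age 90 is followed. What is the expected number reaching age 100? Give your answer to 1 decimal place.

0.4

The relevant probability is 86/24,543 = 0.003504.
Expected number = 100 × 0.003504 = 0.4.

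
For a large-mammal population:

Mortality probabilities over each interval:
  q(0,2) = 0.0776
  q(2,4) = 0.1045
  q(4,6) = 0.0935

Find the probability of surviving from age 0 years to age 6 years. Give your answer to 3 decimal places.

0.749

P(survive 0→6) = (1 − 0.0776) × (1 − 0.1045) × (1 − 0.0935).
= 0.9224 × 0.8955 × 0.9065 = 0.748777.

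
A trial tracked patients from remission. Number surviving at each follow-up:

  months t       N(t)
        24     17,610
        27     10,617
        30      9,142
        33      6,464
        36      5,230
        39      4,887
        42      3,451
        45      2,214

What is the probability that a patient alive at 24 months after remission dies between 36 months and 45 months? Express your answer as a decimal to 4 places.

This is the probability of reaching 36 but not 45, conditional on being alive at 24: (N(36) − N(45)) / N(24).
= (5,230 − 2,214) / 17,610 = 3,016 / 17,610 = 0.171266.

0.1713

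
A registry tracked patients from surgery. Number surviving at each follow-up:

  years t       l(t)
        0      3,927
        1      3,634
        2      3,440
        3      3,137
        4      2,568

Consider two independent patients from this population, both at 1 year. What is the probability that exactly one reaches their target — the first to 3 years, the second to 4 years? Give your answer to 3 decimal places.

p₁ = l(3)/l(1) = 3,137/3,634 = 0.863236; p₂ = l(4)/l(1) = 2,568/3,634 = 0.706659.
P(exactly one) = p₁(1−p₂) + (1−p₁)p₂ = 0.253223 + 0.096646 = 0.349868.

0.350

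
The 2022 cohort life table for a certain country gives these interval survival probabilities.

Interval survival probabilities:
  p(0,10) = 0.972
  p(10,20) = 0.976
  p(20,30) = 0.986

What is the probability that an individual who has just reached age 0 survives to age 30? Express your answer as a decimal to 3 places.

Survival from 0 to 30 is the product of surviving each interval: 0.972 × 0.976 × 0.986.
= 0.935391.

0.935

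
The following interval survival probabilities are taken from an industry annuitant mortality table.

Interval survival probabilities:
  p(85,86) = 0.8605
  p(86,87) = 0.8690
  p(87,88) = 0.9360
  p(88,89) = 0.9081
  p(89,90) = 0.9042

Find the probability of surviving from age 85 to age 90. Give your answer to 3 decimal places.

0.575

P(survive 85→90) = 0.8605 × 0.8690 × 0.9360 × 0.9081 × 0.9042.
= 0.574705.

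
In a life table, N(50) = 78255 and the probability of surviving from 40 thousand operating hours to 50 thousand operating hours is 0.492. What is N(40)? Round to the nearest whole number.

N(40) = N(50) / p = 78255 / 0.492 = 159055.

159055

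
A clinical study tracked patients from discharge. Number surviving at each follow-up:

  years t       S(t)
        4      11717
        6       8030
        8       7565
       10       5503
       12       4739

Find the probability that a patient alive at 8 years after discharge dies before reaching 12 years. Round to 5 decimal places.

0.37356

P(die before 12 | alive at 8) = 1 − S(12)/S(8) = 1 − 4739/7565 = (2826)/7565 = 0.373562.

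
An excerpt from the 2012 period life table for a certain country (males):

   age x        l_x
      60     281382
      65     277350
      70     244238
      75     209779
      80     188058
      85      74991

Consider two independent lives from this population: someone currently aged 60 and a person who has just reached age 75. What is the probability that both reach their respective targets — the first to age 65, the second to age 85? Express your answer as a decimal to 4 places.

0.3524

p₁ = l_65/l_60 = 277350/281382 = 0.985671; p₂ = l_85/l_75 = 74991/209779 = 0.357476.
P(both) = p₁ × p₂ = 0.985671 × 0.357476 = 0.352354.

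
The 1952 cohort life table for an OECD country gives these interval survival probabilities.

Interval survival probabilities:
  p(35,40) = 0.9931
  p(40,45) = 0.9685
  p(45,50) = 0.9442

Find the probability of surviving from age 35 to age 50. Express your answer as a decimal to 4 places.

P(survive 35→50) = 0.9931 × 0.9685 × 0.9442.
= 0.908148.

0.9081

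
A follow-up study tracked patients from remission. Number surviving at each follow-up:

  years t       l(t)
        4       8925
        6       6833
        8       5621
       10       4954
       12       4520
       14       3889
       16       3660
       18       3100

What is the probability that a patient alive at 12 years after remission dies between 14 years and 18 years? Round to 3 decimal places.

This is the probability of reaching 14 but not 18, conditional on being alive at 12: (l(14) − l(18)) / l(12).
= (3889 − 3100) / 4520 = 789 / 4520 = 0.174558.

0.175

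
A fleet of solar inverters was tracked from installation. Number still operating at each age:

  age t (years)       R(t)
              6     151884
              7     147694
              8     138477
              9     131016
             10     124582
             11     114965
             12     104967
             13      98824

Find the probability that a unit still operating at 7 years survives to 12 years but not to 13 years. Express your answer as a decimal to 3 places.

0.042

This is the probability of reaching 12 but not 13, conditional on being operational at 7: (R(12) − R(13)) / R(7).
= (104967 − 98824) / 147694 = 6143 / 147694 = 0.041593.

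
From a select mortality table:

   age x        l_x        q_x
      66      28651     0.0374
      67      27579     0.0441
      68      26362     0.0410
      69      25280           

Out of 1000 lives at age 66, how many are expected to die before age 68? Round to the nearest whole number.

80

The relevant probability is 1 − 26362/28651 = 0.079892.
Expected number = 1000 × 0.079892 = 80.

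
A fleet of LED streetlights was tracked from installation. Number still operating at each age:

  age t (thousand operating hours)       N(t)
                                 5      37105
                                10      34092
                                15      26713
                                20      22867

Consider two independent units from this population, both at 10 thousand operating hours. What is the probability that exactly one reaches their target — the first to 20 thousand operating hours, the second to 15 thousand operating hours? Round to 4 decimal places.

p₁ = N(20)/N(10) = 22867/34092 = 0.670744; p₂ = N(15)/N(10) = 26713/34092 = 0.783556.
P(exactly one) = p₁(1−p₂) + (1−p₁)p₂ = 0.145179 + 0.257991 = 0.403169.

0.4032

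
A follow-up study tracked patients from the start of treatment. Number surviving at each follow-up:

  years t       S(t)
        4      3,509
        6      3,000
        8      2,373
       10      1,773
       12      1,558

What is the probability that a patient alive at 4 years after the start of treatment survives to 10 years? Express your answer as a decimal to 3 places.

0.505

The conditional survival probability is S(10)/S(4) = 1,773/3,509 = 0.505272.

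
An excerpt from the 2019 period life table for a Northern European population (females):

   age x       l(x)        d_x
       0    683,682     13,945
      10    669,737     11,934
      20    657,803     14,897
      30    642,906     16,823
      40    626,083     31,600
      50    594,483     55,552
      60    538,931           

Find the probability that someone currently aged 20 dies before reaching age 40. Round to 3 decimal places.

P(die before 40 | alive at 20) = 1 − l(40)/l(20) = 1 − 626,083/657,803 = (31,720)/657,803 = 0.048221.

0.048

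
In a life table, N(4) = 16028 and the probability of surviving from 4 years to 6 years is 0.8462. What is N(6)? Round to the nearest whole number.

13563

N(6) = N(4) × p = 16028 × 0.8462 = 13563.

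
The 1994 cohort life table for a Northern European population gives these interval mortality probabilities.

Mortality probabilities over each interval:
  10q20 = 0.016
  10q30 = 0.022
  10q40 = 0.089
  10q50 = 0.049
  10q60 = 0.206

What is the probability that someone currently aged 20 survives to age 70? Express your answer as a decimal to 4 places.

0.6620

Survival from 20 to 70 is the product of surviving each interval: (1 − 0.016) × (1 − 0.022) × (1 − 0.089) × (1 − 0.049) × (1 − 0.206).
= 0.984 × 0.978 × 0.911 × 0.951 × 0.794 = 0.661993.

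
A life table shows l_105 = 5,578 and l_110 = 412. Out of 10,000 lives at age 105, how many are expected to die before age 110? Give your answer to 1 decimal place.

9261.4

The relevant probability is 1 − 412/5,578 = 0.926138.
Expected number = 10,000 × 0.926138 = 9261.4.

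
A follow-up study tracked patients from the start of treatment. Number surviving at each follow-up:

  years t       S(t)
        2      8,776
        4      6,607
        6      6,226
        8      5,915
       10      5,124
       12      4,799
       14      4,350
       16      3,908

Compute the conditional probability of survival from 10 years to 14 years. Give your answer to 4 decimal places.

0.8489

The conditional survival probability is S(14)/S(10) = 4,350/5,124 = 0.848946.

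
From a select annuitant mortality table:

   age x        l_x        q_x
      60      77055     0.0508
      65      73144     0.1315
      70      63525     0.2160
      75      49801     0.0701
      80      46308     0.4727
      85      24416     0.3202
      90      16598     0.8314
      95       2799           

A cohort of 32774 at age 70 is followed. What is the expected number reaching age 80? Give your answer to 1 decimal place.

23891.4

The relevant probability is 46308/63525 = 0.728973.
Expected number = 32774 × 0.728973 = 23891.4.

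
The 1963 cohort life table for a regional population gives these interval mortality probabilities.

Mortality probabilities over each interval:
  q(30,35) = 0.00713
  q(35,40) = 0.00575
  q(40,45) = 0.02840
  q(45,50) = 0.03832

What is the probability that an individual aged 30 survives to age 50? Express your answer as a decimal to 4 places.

P(survive 30→50) = (1 − 0.00713) × (1 − 0.00575) × (1 − 0.02840) × (1 − 0.03832).
= 0.99287 × 0.99425 × 0.97160 × 0.96168 = 0.922372.

0.9224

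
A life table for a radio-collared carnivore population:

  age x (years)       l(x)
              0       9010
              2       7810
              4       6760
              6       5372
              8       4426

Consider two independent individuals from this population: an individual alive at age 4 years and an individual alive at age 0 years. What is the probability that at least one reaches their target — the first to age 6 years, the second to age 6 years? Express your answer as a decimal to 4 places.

p₁ = l(6)/l(4) = 5372/6760 = 0.794675; p₂ = l(6)/l(0) = 5372/9010 = 0.596226.
P(at least one) = 1 − (1−p₁)(1−p₂) = 1 − 0.205325 × 0.403774 = 0.917095.

0.9171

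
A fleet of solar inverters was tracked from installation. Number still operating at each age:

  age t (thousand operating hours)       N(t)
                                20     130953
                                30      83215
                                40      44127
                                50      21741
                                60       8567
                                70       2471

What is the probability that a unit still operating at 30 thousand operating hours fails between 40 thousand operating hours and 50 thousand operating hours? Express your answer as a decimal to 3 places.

This is the probability of reaching 40 but not 50, conditional on being operational at 30: (N(40) − N(50)) / N(30).
= (44127 − 21741) / 83215 = 22386 / 83215 = 0.269014.

0.269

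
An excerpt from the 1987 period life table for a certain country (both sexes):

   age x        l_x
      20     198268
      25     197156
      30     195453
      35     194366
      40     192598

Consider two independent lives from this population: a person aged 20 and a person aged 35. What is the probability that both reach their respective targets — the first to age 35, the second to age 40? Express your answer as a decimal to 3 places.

p₁ = l_35/l_20 = 194366/198268 = 0.980320; p₂ = l_40/l_35 = 192598/194366 = 0.990904.
P(both) = p₁ × p₂ = 0.980320 × 0.990904 = 0.971403.

0.971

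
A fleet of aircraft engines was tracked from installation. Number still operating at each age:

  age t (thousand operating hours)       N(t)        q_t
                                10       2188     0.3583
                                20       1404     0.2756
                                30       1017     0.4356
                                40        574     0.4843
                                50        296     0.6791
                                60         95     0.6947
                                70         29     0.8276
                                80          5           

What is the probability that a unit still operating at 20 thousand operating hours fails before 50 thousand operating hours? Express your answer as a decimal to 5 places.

0.78917

P(fail before 50 | operational at 20) = 1 − N(50)/N(20) = 1 − 296/1404 = (1108)/1404 = 0.789174.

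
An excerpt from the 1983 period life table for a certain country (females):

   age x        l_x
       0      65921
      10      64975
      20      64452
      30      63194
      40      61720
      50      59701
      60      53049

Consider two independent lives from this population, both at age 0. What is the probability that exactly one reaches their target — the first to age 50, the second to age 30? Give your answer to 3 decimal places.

0.128

p₁ = l_50/l_0 = 59701/65921 = 0.905645; p₂ = l_30/l_0 = 63194/65921 = 0.958632.
P(exactly one) = p₁(1−p₂) + (1−p₁)p₂ = 0.037465 + 0.090452 = 0.127916.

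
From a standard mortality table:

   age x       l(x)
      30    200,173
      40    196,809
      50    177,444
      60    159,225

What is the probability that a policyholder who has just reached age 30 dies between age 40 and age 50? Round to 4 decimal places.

0.0967

This is the probability of reaching 40 but not 50, conditional on being alive at 30: (l(40) − l(50)) / l(30).
= (196,809 − 177,444) / 200,173 = 19,365 / 200,173 = 0.096741.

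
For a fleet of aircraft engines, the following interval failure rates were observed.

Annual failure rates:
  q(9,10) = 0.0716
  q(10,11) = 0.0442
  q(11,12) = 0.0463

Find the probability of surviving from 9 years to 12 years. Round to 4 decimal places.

0.8463

Chaining the interval survival probabilities: (1 − 0.0716) × (1 − 0.0442) × (1 − 0.0463).
= 0.9284 × 0.9558 × 0.9537 = 0.846280.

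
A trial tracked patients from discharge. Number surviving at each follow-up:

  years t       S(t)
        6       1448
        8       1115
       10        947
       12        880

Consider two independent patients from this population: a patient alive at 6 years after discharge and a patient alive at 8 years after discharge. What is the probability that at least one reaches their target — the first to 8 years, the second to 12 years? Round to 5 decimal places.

p₁ = S(8)/S(6) = 1115/1448 = 0.770028; p₂ = S(12)/S(8) = 880/1115 = 0.789238.
P(at least one) = 1 − (1−p₁)(1−p₂) = 1 − 0.229972 × 0.210762 = 0.951531.

0.95153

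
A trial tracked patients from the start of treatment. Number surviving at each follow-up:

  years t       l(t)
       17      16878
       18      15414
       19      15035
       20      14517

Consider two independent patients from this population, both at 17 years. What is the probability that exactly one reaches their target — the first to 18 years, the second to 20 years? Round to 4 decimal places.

0.2024

p₁ = l(18)/l(17) = 15414/16878 = 0.913260; p₂ = l(20)/l(17) = 14517/16878 = 0.860114.
P(exactly one) = p₁(1−p₂) + (1−p₁)p₂ = 0.127752 + 0.074606 = 0.202359.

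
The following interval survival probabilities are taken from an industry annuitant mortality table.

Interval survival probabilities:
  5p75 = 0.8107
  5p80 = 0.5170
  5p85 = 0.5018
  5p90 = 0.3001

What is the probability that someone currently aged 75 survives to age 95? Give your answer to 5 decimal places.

0.06312

Survival from 75 to 95 is the product of surviving each interval: 0.8107 × 0.5170 × 0.5018 × 0.3001.
= 0.063117.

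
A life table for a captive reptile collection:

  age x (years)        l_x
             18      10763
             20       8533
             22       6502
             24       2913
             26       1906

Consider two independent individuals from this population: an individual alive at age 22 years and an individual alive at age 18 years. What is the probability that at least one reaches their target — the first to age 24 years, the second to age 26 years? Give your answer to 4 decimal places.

p₁ = l_24/l_22 = 2913/6502 = 0.448016; p₂ = l_26/l_18 = 1906/10763 = 0.177088.
P(at least one) = 1 − (1−p₁)(1−p₂) = 1 − 0.551984 × 0.822912 = 0.545766.

0.5458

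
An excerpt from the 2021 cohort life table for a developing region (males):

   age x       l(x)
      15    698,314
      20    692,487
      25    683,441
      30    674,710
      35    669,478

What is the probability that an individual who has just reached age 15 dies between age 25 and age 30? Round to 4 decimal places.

0.0125

This is the probability of reaching 25 but not 30, conditional on being alive at 15: (l(25) − l(30)) / l(15).
= (683,441 − 674,710) / 698,314 = 8,731 / 698,314 = 0.012503.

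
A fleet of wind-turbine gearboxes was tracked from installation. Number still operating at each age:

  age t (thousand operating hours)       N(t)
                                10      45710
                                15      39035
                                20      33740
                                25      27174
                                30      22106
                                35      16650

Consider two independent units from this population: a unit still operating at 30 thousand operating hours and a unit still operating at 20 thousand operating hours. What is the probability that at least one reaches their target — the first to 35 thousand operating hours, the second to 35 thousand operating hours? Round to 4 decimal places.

p₁ = N(35)/N(30) = 16650/22106 = 0.753189; p₂ = N(35)/N(20) = 16650/33740 = 0.493480.
P(at least one) = 1 − (1−p₁)(1−p₂) = 1 − 0.246811 × 0.506520 = 0.874985.

0.8750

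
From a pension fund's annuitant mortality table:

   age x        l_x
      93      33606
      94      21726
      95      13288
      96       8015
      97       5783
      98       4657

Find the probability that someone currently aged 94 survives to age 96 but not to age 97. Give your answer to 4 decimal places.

0.1027

This is the probability of reaching 96 but not 97, conditional on being alive at 94: (l_96 − l_97) / l_94.
= (8015 − 5783) / 21726 = 2232 / 21726 = 0.102734.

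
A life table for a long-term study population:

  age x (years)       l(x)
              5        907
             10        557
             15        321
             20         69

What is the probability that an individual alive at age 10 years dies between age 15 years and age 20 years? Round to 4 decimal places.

0.4524

This is the probability of reaching 15 but not 20, conditional on being alive at 10: (l(15) − l(20)) / l(10).
= (321 − 69) / 557 = 252 / 557 = 0.452424.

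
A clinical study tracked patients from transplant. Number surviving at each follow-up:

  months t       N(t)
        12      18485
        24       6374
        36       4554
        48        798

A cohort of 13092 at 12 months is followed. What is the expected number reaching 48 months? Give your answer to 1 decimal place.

The relevant probability is 798/18485 = 0.043170.
Expected number = 13092 × 0.043170 = 565.2.

565.2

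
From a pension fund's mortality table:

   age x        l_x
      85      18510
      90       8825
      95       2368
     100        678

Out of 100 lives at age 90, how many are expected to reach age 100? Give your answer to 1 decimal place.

7.7

The relevant probability is 678/8825 = 0.076827.
Expected number = 100 × 0.076827 = 7.7.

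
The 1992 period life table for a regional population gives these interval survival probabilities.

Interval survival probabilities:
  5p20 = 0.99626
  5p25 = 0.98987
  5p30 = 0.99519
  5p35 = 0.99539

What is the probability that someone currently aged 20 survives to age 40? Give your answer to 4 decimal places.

0.9769

Survival from 20 to 40 is the product of surviving each interval: 0.99626 × 0.98987 × 0.99519 × 0.99539.
= 0.976900.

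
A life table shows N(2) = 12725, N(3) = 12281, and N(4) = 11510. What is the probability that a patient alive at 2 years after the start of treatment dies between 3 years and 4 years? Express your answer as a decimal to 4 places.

This is the probability of reaching 3 but not 4, conditional on being alive at 2: (N(3) − N(4)) / N(2).
= (12281 − 11510) / 12725 = 771 / 12725 = 0.060589.

0.0606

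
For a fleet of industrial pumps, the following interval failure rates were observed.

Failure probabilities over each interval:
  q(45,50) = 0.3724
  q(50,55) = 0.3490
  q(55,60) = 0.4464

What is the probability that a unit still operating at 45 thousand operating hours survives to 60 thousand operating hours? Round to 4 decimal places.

Survival from 45 to 60 is the product of surviving each interval: (1 − 0.3724) × (1 − 0.3490) × (1 − 0.4464).
= 0.6276 × 0.6510 × 0.5536 = 0.226183.

0.2262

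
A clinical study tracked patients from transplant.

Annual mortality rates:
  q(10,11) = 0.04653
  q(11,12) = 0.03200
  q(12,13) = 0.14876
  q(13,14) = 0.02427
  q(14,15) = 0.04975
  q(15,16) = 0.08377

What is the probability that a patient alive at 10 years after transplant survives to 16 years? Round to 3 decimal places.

0.667

Chaining the interval survival probabilities: (1 − 0.04653) × (1 − 0.03200) × (1 − 0.14876) × (1 − 0.02427) × (1 − 0.04975) × (1 − 0.08377).
= 0.95347 × 0.96800 × 0.85124 × 0.97573 × 0.95025 × 0.91623 = 0.667431.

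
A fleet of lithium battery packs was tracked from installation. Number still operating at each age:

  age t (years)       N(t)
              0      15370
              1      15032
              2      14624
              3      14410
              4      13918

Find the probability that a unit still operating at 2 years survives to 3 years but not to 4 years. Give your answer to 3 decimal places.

This is the probability of reaching 3 but not 4, conditional on being operational at 2: (N(3) − N(4)) / N(2).
= (14410 − 13918) / 14624 = 492 / 14624 = 0.033643.

0.034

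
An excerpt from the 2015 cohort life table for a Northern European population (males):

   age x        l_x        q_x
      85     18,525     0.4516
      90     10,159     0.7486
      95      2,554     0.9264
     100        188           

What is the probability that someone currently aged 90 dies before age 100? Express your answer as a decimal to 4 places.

0.9815

P(die before 100 | alive at 90) = 1 − l_100/l_90 = 1 − 188/10,159 = (9,971)/10,159 = 0.981494.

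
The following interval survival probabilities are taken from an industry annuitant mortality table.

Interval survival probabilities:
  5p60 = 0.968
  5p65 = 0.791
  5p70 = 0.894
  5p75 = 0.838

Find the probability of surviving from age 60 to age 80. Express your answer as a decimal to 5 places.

The overall survival probability is 0.968 × 0.791 × 0.894 × 0.838.
= 0.573632.

0.57363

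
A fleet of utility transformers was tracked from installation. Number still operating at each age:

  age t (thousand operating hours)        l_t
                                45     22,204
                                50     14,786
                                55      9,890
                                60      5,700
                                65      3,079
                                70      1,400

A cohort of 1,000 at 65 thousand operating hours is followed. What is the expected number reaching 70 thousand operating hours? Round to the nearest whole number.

The relevant probability is 1,400/3,079 = 0.454693.
Expected number = 1,000 × 0.454693 = 455.

455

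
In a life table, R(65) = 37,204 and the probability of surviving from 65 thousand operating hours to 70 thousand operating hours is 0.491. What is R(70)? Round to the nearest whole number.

18267

R(70) = R(65) × p = 37,204 × 0.491 = 18267.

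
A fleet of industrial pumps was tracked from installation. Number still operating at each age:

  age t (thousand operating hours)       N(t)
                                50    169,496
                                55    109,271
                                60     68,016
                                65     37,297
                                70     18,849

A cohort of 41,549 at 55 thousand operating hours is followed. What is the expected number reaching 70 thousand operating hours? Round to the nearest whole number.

7167

The relevant probability is 18,849/109,271 = 0.172498.
Expected number = 41,549 × 0.172498 = 7167.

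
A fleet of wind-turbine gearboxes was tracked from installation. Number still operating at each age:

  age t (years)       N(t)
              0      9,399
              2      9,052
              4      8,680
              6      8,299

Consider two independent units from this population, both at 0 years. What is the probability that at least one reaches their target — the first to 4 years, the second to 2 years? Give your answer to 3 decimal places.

0.997

p₁ = N(4)/N(0) = 8,680/9,399 = 0.923503; p₂ = N(2)/N(0) = 9,052/9,399 = 0.963081.
P(at least one) = 1 − (1−p₁)(1−p₂) = 1 − 0.076497 × 0.036919 = 0.997176.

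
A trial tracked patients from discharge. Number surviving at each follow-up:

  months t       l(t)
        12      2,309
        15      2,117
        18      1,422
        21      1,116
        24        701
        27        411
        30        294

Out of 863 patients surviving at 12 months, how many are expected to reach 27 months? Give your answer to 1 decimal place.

The relevant probability is 411/2,309 = 0.177999.
Expected number = 863 × 0.177999 = 153.6.

153.6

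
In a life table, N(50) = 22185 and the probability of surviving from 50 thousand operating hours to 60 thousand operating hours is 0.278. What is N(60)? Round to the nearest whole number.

N(60) = N(50) × p = 22185 × 0.278 = 6167.

6167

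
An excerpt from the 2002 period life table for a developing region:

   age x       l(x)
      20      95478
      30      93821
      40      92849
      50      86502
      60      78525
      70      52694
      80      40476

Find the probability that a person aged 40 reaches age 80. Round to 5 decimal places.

0.43593

The conditional survival probability is l(80)/l(40) = 40476/92849 = 0.435934.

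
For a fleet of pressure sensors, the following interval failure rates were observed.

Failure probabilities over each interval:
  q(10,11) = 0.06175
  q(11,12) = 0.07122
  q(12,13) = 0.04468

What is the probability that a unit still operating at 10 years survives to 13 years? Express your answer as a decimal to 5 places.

Chaining the interval survival probabilities: (1 − 0.06175) × (1 − 0.07122) × (1 − 0.04468).
= 0.93825 × 0.92878 × 0.95532 = 0.832492.

0.83249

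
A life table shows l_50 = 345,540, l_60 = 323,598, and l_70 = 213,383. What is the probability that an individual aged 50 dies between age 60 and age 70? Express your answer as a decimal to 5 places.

We want 10|10q50 = (l_60 − l_70)/l_50.
This is the probability of reaching 60 but not 70, conditional on being alive at 50: (l_60 − l_70) / l_50.
= (323,598 − 213,383) / 345,540 = 110,215 / 345,540 = 0.318965.

0.31896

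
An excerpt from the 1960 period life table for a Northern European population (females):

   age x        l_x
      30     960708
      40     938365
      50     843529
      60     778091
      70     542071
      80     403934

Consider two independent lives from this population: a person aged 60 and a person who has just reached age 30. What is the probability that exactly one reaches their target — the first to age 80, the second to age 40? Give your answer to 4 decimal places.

p₁ = l_80/l_60 = 403934/778091 = 0.519135; p₂ = l_40/l_30 = 938365/960708 = 0.976743.
P(exactly one) = p₁(1−p₂) + (1−p₁)p₂ = 0.012074 + 0.469682 = 0.481755.

0.4818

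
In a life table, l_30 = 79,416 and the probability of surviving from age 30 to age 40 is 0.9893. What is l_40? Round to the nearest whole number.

l_40 = l_30 × p = 79,416 × 0.9893 = 78566.

78566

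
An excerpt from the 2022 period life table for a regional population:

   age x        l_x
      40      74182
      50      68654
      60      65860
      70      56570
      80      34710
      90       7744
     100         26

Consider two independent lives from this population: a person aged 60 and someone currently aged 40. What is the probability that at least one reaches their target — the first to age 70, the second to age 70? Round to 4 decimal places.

p₁ = l_70/l_60 = 56570/65860 = 0.858943; p₂ = l_70/l_40 = 56570/74182 = 0.762584.
P(at least one) = 1 − (1−p₁)(1−p₂) = 1 − 0.141057 × 0.237416 = 0.966511.

0.9665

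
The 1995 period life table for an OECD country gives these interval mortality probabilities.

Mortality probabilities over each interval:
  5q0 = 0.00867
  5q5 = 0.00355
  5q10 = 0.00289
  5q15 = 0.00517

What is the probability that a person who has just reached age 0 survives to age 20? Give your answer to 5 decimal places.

0.97986

The overall survival probability is (1 − 0.00867) × (1 − 0.00355) × (1 − 0.00289) × (1 − 0.00517).
= 0.99133 × 0.99645 × 0.99711 × 0.99483 = 0.979864.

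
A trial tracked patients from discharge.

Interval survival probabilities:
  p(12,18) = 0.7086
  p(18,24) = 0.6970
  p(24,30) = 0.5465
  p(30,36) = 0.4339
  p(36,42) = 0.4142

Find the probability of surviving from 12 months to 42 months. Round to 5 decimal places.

The overall survival probability is 0.7086 × 0.6970 × 0.5465 × 0.4339 × 0.4142.
= 0.048509.

0.04851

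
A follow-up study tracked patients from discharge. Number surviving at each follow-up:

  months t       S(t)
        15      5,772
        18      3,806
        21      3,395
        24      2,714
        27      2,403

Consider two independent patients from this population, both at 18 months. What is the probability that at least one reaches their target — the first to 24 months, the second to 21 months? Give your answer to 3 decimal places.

p₁ = S(24)/S(18) = 2,714/3,806 = 0.713085; p₂ = S(21)/S(18) = 3,395/3,806 = 0.892013.
P(at least one) = 1 − (1−p₁)(1−p₂) = 1 − 0.286915 × 0.107987 = 0.969017.

0.969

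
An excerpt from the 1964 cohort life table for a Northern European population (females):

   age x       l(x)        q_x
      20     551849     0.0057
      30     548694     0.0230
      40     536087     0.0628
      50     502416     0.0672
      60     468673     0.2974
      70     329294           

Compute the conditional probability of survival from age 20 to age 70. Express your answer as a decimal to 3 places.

0.597

The conditional survival probability is l(70)/l(20) = 329294/551849 = 0.596710.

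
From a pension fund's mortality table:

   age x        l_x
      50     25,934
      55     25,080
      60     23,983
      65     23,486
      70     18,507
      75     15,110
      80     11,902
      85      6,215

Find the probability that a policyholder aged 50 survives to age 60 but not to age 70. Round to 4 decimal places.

0.2112

This is the probability of reaching 60 but not 70, conditional on being alive at 50: (l_60 − l_70) / l_50.
= (23,983 − 18,507) / 25,934 = 5,476 / 25,934 = 0.211151.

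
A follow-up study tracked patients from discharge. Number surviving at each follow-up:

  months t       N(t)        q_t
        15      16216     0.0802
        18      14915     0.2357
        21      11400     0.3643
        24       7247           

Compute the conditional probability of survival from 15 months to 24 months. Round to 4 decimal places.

The conditional survival probability is N(24)/N(15) = 7247/16216 = 0.446904.

0.4469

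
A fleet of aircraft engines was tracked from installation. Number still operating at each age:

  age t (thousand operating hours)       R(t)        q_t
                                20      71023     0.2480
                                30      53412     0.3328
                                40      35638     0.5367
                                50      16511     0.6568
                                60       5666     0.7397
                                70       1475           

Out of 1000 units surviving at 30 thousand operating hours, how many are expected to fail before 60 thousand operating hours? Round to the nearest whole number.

894

The relevant probability is 1 − 5666/53412 = 0.893919.
Expected number = 1000 × 0.893919 = 894.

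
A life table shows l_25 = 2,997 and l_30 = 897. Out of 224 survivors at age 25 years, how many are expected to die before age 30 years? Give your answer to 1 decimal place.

The relevant probability is 1 − 897/2,997 = 0.700701.
Expected number = 224 × 0.700701 = 157.0.

157.0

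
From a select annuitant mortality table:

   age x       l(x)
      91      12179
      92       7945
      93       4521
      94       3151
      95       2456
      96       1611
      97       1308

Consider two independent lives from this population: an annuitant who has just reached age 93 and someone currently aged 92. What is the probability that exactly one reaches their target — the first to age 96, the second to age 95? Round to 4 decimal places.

0.4452

p₁ = l(96)/l(93) = 1611/4521 = 0.356337; p₂ = l(95)/l(92) = 2456/7945 = 0.309125.
P(exactly one) = p₁(1−p₂) + (1−p₁)p₂ = 0.246184 + 0.198972 = 0.445157.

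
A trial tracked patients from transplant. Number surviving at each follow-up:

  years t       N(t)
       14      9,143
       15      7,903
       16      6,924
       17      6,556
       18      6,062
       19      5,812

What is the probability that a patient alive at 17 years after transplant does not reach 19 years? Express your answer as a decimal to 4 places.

P(die before 19 | alive at 17) = 1 − N(19)/N(17) = 1 − 5,812/6,556 = (744)/6,556 = 0.113484.

0.1135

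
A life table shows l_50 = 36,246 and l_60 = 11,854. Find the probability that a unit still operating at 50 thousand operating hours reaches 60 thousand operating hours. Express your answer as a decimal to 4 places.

The conditional survival probability is l_60/l_50 = 11,854/36,246 = 0.327043.

0.3270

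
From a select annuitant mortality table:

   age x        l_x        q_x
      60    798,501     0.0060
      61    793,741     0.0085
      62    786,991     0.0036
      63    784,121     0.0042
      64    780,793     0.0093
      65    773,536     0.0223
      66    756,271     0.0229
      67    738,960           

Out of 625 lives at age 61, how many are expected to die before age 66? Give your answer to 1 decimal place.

29.5

The relevant probability is 1 − 756,271/793,741 = 0.047207.
Expected number = 625 × 0.047207 = 29.5.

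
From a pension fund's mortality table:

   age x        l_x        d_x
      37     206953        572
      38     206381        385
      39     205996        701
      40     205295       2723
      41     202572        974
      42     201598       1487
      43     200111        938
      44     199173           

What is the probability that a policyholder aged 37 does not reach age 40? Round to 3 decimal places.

0.008

P(die before 40 | alive at 37) = 1 − l_40/l_37 = 1 − 205295/206953 = (1658)/206953 = 0.008011.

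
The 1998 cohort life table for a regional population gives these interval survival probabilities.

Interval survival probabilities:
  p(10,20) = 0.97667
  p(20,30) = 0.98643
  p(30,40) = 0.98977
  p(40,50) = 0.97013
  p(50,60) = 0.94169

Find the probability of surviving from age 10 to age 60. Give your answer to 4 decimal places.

0.8711

The overall survival probability is 0.97667 × 0.98643 × 0.98977 × 0.97013 × 0.94169.
= 0.871137.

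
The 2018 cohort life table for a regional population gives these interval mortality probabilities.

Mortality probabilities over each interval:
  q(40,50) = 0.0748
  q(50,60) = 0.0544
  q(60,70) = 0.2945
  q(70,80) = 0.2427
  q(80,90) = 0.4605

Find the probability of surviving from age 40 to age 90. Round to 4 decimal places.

0.2522

P(survive 40→90) = (1 − 0.0748) × (1 − 0.0544) × (1 − 0.2945) × (1 − 0.2427) × (1 − 0.4605).
= 0.9252 × 0.9456 × 0.7055 × 0.7573 × 0.5395 = 0.252174.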